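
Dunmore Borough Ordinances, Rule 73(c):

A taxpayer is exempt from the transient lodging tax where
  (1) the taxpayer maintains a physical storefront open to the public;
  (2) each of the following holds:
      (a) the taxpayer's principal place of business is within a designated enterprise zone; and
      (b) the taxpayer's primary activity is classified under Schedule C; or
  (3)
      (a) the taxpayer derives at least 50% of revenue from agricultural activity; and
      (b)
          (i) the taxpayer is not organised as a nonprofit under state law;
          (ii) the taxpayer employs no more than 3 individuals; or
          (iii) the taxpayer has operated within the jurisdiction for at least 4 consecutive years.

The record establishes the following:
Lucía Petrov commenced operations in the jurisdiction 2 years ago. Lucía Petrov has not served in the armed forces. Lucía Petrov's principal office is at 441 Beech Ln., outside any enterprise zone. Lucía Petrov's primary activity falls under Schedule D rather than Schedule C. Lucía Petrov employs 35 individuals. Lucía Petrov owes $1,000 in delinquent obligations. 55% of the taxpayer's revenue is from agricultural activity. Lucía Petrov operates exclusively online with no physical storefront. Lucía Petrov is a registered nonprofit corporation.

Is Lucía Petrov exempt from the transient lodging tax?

No — not exempt.

(1) has storefront — not satisfied.
(a) in enterprise zone — not met.
(b) Schedule C activity — not satisfied.
So (2) is not satisfied (F AND F).
(a) ≥50% agricultural — met.
(i) not (nonprofit) — fails.
(ii) ≤ 3 employees — not met.
(iii) ≥ 4 yrs in jurisdiction — not met.
So (b) is not satisfied (F OR F OR F).
So (3) is not satisfied (T AND F).
Overall = F OR F OR F = false.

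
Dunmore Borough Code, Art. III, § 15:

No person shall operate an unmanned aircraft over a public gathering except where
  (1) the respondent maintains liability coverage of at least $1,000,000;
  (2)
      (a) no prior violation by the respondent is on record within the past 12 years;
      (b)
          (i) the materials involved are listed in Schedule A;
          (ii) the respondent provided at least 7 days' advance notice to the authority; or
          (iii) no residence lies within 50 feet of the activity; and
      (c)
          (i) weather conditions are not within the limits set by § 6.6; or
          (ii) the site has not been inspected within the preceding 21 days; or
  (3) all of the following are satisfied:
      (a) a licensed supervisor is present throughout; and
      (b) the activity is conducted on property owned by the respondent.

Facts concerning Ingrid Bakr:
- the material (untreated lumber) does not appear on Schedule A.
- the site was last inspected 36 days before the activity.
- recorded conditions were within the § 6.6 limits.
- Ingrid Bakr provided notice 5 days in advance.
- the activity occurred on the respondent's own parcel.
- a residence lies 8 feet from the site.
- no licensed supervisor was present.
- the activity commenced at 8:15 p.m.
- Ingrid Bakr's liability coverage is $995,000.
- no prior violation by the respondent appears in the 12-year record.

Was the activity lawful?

(1) coverage ≥ $1,000,000 — not met.
(a) no prior violation — holds.
(i) Schedule A material — not met.
(ii) ≥7 days' notice — fails.
(iii) no residence in 50 ft — not satisfied.
So (b) is not satisfied (F OR F OR F).
(i) not (weather ok) — fails.
(ii) not (site inspected) — holds.
So (c) is satisfied (F OR T).
So (2) is not satisfied (T AND F AND T).
(a) supervisor present — not satisfied.
(b) own property — satisfied.
(3) = F AND T = false.
Overall: F OR F OR F → false.

No — unlawful.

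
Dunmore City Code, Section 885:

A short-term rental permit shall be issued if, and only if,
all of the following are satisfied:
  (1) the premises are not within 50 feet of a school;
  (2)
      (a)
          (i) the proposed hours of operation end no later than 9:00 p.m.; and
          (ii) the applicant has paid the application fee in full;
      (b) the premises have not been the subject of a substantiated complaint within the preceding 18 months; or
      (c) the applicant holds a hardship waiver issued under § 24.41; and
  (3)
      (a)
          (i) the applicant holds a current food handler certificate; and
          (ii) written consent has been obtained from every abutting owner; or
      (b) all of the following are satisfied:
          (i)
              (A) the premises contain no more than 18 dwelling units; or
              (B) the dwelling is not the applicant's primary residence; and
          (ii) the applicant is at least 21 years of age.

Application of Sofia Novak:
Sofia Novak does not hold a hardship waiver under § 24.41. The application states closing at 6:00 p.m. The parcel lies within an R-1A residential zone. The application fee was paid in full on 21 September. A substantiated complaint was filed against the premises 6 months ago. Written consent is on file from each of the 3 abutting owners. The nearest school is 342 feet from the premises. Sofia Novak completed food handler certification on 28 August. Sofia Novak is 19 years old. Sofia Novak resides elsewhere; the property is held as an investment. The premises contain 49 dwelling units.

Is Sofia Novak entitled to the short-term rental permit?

Yes — granted.

(1) ≥50 ft from school — satisfied.
(i) closes by 9 p.m. — met.
(ii) fee paid — holds.
(a) = T AND T = true.
(b) no complaint in 18 mo. — not satisfied.
(c) hardship waiver — not satisfied.
(2) = T OR F OR F = true.
(i) food handler cert. — met.
(ii) all abutters consent — met.
(a): T AND T → true.
(A) ≤ 18 units — fails.
(B) not (primary residence) — met.
So (i) is satisfied (F OR T).
(ii) age ≥ 21 — fails.
(b) = T AND F = false.
So (3) is satisfied (T OR F).
Overall: T AND T AND T → true.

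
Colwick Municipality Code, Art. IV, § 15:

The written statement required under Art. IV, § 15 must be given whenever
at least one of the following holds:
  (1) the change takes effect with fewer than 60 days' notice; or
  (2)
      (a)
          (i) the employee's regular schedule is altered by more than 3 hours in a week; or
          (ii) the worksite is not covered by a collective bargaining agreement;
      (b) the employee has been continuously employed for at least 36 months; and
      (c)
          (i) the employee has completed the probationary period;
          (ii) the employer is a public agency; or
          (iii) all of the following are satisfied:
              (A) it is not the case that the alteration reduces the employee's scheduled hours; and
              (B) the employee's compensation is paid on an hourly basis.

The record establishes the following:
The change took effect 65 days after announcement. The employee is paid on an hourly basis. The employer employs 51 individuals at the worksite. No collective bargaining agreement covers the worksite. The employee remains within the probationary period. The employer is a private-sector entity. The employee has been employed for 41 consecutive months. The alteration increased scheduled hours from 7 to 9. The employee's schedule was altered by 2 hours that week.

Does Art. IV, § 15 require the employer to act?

Yes — required.

(1) < 60 days' notice — fails.
(i) schedule shift > 3h — fails.
(ii) no CBA — holds.
(a) = F OR T = true.
(b) tenure ≥ 36 mo. — holds.
(i) past probation — not met.
(ii) public agency — not met.
(A) not (hours reduced) — holds.
(B) hourly-paid — met.
So (iii) is satisfied (T AND T).
So (c) is satisfied (F OR F OR T).
(2) = T AND T AND T = true.
Overall: F OR T → true.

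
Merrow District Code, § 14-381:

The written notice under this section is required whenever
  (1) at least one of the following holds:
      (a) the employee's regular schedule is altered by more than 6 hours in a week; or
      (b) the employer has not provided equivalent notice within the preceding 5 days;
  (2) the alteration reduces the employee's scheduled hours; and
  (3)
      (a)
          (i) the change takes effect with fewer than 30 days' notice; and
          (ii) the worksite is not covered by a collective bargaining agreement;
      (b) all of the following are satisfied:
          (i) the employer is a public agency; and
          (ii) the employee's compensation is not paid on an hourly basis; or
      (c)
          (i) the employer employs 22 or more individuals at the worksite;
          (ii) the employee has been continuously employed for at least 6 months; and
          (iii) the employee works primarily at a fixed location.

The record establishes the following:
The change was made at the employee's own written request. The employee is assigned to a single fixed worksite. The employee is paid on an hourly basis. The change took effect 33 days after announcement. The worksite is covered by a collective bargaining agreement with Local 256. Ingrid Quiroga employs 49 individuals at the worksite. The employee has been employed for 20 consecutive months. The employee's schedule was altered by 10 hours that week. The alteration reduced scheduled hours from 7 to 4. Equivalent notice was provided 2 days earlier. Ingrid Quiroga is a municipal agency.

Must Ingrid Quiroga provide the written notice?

Yes — required.

(a) schedule shift > 6h — holds.
(b) no recent notice — not satisfied.
(1): T OR F → true.
(2) hours reduced — met.
(i) < 30 days' notice — not met.
(ii) no CBA — not satisfied.
(a): F AND F → false.
(i) public agency — met.
(ii) not (hourly-paid) — not met.
(b): T AND F → false.
(i) ≥ 22 at site — satisfied.
(ii) tenure ≥ 6 mo. — holds.
(iii) fixed location — met.
(c): T AND T AND T → true.
(3): F OR F OR T → true.
Overall = T AND T AND T = true.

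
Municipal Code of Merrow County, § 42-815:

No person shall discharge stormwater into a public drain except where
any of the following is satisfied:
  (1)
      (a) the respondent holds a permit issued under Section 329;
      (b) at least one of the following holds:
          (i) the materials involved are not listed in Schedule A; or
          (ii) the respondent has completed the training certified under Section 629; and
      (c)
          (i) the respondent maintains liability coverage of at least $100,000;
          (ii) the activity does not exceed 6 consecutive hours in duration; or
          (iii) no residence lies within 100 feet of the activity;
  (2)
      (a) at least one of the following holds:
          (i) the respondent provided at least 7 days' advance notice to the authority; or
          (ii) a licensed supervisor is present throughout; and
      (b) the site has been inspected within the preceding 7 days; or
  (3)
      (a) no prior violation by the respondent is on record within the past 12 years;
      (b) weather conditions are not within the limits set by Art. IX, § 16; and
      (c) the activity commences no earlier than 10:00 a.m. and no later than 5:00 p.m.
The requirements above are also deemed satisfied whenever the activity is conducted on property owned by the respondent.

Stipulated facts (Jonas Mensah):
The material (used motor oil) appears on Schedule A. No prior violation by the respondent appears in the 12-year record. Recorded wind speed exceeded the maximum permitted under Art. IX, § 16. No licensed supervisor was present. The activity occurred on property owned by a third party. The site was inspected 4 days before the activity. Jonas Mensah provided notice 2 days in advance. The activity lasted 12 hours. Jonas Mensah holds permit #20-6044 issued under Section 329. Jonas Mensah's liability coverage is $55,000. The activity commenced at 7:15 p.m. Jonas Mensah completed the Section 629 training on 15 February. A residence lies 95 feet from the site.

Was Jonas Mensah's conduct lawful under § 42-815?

No — unlawful.

(a) holds permit — satisfied.
(i) not (Schedule A material) — not satisfied.
(ii) training certified — satisfied.
(b) = F OR T = true.
(i) coverage ≥ $100,000 — not met.
(ii) ≤ 6 hrs duration — fails.
(iii) no residence in 100 ft — not met.
So (c) is not satisfied (F OR F OR F).
(1): T AND T AND F → false.
(i) ≥7 days' notice — not satisfied.
(ii) supervisor present — not met.
(a): F OR F → false.
(b) site inspected — satisfied.
(2) = F AND T = false.
(a) no prior violation — satisfied.
(b) not (weather ok) — satisfied.
(c) start within hours — not satisfied.
So (3) is not satisfied (T AND T AND F).
So Overall is not satisfied (F OR F OR F).
Exception (own property) — not satisfied.
Result: main false OR exception false → false.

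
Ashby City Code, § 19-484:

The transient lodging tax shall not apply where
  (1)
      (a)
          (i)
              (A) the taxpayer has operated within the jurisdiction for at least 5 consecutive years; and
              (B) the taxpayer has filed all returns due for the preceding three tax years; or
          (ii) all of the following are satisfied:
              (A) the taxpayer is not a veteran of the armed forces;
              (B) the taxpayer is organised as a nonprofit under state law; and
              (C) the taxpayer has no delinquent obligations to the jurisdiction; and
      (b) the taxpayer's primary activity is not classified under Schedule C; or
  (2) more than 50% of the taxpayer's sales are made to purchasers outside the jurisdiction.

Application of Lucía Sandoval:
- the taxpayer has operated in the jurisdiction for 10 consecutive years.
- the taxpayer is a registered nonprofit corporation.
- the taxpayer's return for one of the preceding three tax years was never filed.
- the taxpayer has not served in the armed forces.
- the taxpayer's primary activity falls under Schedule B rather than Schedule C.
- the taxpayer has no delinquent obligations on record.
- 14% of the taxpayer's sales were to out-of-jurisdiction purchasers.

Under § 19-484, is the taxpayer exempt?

(A) ≥ 5 yrs in jurisdiction — satisfied.
(B) returns current — not satisfied.
(i): T AND F → false.
(A) not (veteran) — met.
(B) nonprofit — holds.
(C) no delinquency — holds.
(ii): T AND T AND T → true.
(a): F OR T → true.
(b) not (Schedule C activity) — met.
(1): T AND T → true.
(2) >50% out-of-jur. sales — not satisfied.
Overall: T OR F → true.

Yes — exempt.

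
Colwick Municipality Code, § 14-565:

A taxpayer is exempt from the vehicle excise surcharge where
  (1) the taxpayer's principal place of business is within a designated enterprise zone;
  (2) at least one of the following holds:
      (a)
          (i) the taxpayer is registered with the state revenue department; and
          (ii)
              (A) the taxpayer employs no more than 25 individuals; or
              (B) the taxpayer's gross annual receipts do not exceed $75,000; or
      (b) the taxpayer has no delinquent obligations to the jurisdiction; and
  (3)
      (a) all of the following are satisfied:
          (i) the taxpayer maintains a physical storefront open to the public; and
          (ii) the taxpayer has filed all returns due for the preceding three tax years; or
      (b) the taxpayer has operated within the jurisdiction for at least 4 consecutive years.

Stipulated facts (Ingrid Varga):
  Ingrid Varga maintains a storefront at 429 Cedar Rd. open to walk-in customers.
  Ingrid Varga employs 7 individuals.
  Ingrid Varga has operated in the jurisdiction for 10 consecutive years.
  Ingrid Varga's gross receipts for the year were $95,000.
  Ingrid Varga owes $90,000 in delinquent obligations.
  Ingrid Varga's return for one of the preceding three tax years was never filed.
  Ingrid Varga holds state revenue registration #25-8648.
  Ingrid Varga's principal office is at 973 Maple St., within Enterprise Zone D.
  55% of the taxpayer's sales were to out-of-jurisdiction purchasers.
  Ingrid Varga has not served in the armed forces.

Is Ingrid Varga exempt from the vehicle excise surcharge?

(1) in enterprise zone — holds.
(i) state-registered — met.
(A) ≤ 25 employees — holds.
(B) receipts ≤ $75,000 — fails.
So (ii) is satisfied (T OR F).
So (a) is satisfied (T AND T).
(b) no delinquency — fails.
(2): T OR F → true.
(i) has storefront — satisfied.
(ii) returns current — not met.
(a) = T AND F = false.
(b) ≥ 4 yrs in jurisdiction — met.
(3): F OR T → true.
Overall: T AND T AND T → true.

Yes — exempt.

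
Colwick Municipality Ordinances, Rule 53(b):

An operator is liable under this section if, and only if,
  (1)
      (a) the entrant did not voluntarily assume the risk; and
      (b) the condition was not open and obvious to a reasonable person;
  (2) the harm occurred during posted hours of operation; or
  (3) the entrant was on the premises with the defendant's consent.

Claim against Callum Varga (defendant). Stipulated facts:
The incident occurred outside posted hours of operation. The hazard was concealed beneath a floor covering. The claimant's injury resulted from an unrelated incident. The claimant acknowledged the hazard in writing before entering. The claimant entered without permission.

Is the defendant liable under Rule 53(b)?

(a) no assumed risk — not met.
(b) not open/obvious — satisfied.
(1) = F AND T = false.
(2) during posted hours — not met.
(3) consent to enter — fails.
Overall: F OR F OR F → false.

No — not liable.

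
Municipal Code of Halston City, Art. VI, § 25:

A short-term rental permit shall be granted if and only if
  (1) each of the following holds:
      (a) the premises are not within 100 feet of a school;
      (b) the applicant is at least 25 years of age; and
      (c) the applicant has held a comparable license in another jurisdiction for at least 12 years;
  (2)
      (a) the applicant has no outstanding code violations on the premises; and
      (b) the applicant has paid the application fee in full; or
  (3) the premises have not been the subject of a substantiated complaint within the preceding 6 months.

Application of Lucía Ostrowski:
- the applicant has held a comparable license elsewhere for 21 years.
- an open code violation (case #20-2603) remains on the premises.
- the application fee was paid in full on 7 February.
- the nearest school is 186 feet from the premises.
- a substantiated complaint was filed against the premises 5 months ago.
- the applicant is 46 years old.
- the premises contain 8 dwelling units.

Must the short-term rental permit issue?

Yes — granted.

(a) ≥100 ft from school — satisfied.
(b) age ≥ 25 — holds.
(c) prior license ≥ 12 yr — met.
(1) = T AND T AND T = true.
(a) no code violations — not satisfied.
(b) fee paid — satisfied.
(2): F AND T → false.
(3) no complaint in 6 mo. — fails.
Overall: T OR F OR F → true.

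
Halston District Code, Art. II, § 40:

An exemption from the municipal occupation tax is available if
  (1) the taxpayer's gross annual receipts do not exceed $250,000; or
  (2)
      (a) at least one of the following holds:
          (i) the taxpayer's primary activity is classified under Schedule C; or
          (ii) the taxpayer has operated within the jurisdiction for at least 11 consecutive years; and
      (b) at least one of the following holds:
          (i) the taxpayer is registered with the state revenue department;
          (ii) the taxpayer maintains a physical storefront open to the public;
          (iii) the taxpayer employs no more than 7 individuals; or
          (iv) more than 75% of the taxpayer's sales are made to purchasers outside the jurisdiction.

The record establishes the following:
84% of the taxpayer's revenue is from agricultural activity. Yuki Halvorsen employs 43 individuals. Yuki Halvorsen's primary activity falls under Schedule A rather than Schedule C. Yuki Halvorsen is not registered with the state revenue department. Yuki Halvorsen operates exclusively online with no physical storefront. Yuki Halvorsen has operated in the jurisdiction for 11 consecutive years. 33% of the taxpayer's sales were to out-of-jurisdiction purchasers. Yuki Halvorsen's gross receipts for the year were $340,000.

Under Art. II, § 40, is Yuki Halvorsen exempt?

No — not exempt.

(1) receipts ≤ $250,000 — not satisfied.
(i) Schedule C activity — not met.
(ii) ≥ 11 yrs in jurisdiction — holds.
So (a) is satisfied (F OR T).
(i) state-registered — fails.
(ii) has storefront — fails.
(iii) ≤ 7 employees — not met.
(iv) >75% out-of-jur. sales — fails.
(b): F OR F OR F OR F → false.
So (2) is not satisfied (T AND F).
So Overall is not satisfied (F OR F).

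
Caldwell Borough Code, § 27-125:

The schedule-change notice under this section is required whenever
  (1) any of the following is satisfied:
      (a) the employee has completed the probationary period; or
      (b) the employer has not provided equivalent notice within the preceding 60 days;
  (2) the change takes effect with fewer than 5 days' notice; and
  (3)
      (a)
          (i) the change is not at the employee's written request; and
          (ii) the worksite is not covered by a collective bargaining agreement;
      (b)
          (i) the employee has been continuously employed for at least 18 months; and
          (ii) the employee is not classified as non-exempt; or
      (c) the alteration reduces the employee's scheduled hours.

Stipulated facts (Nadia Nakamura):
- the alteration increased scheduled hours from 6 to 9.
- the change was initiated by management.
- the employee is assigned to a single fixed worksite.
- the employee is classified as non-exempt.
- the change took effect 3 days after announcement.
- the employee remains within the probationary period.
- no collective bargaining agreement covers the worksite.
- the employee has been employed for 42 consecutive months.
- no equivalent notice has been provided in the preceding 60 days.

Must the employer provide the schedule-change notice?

(a) past probation — fails.
(b) no recent notice — met.
(1) = F OR T = true.
(2) < 5 days' notice — holds.
(i) not employee-requested — satisfied.
(ii) no CBA — met.
So (a) is satisfied (T AND T).
(i) tenure ≥ 18 mo. — holds.
(ii) not (non-exempt) — fails.
(b) = T AND F = false.
(c) hours reduced — fails.
So (3) is satisfied (T OR F OR F).
Overall = T AND T AND T = true.

Yes — required.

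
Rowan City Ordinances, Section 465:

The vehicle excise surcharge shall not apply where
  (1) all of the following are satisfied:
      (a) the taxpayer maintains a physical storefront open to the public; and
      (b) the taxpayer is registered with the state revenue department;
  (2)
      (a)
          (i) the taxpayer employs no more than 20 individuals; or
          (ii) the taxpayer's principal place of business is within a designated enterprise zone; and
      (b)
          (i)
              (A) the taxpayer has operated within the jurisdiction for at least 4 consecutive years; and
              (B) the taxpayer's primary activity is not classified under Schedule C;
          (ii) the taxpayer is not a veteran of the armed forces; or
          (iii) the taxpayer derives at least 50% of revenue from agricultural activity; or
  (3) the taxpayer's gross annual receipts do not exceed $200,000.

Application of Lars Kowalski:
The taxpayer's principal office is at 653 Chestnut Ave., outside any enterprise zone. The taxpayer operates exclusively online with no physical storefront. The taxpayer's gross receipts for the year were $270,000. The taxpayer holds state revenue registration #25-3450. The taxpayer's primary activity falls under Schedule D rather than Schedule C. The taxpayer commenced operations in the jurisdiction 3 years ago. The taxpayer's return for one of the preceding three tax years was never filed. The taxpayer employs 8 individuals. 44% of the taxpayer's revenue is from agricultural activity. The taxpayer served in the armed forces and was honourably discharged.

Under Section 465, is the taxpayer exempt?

(a) has storefront — not satisfied.
(b) state-registered — holds.
(1): F AND T → false.
(i) ≤ 20 employees — holds.
(ii) in enterprise zone — not satisfied.
So (a) is satisfied (T OR F).
(A) ≥ 4 yrs in jurisdiction — fails.
(B) not (Schedule C activity) — met.
So (i) is not satisfied (F AND T).
(ii) not (veteran) — not satisfied.
(iii) ≥50% agricultural — not met.
(b): F OR F OR F → false.
So (2) is not satisfied (T AND F).
(3) receipts ≤ $200,000 — not met.
So Overall is not satisfied (F OR F OR F).

No — not exempt.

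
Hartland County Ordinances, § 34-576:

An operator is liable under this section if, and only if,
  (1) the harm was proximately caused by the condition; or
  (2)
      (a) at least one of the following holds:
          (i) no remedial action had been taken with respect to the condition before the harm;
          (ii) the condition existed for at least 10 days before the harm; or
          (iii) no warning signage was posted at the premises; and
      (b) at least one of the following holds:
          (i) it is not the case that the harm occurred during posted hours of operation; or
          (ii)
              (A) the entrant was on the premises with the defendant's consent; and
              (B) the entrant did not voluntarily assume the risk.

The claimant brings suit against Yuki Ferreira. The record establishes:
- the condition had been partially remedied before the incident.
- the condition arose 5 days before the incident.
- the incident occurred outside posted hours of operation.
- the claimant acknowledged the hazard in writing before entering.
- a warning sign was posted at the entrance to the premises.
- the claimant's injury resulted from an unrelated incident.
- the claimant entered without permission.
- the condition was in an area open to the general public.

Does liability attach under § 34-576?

No — not liable.

(1) proximate cause — not satisfied.
(i) no remedial action — not met.
(ii) condition ≥10 days old — fails.
(iii) no signage posted — fails.
(a): F OR F OR F → false.
(i) not (during posted hours) — satisfied.
(A) consent to enter — not met.
(B) no assumed risk — not satisfied.
(ii): F AND F → false.
(b): T OR F → true.
So (2) is not satisfied (F AND T).
Overall: F OR F → false.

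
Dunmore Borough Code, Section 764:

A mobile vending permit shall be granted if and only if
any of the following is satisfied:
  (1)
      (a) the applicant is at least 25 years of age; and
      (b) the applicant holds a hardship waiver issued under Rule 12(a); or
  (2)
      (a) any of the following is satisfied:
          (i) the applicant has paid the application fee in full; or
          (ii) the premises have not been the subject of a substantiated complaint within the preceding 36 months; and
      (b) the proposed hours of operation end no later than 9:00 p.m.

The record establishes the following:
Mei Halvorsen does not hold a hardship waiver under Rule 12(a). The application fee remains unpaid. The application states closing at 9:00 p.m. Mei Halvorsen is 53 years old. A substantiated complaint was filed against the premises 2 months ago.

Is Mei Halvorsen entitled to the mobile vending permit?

(a) age ≥ 25 — met.
(b) hardship waiver — fails.
So (1) is not satisfied (T AND F).
(i) fee paid — not satisfied.
(ii) no complaint in 36 mo. — not met.
(a): F OR F → false.
(b) closes by 9 p.m. — satisfied.
(2) = F AND T = false.
So Overall is not satisfied (F OR F).

No — denied.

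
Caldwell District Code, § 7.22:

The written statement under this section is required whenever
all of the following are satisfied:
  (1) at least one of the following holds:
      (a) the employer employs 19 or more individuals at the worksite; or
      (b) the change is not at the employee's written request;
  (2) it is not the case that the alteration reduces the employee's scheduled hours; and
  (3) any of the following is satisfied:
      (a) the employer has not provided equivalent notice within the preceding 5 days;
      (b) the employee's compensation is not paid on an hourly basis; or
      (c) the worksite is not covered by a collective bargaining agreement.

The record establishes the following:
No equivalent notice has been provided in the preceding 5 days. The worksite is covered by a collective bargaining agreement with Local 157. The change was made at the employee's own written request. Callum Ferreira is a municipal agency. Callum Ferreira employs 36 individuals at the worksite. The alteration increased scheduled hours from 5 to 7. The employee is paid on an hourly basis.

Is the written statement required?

Yes — required.

(a) ≥ 19 at site — holds.
(b) not employee-requested — not satisfied.
(1): T OR F → true.
(2) not (hours reduced) — holds.
(a) no recent notice — met.
(b) not (hourly-paid) — not met.
(c) no CBA — not satisfied.
So (3) is satisfied (T OR F OR F).
Overall = T AND T AND T = true.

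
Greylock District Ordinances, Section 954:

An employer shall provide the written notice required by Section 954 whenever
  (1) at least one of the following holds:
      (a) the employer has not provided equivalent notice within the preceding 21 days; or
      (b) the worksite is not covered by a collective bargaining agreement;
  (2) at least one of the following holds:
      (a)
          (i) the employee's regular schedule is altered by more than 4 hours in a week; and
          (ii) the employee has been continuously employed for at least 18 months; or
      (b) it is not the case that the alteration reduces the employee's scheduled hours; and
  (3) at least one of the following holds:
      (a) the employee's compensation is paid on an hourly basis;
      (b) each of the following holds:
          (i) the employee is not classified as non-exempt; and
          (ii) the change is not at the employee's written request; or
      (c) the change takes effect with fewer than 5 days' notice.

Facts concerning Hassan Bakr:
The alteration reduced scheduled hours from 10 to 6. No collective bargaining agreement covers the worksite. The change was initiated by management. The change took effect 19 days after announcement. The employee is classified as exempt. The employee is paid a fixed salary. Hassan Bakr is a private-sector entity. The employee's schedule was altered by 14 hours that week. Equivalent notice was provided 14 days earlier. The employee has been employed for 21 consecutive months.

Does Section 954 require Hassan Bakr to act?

Yes — required.

(a) no recent notice — not satisfied.
(b) no CBA — satisfied.
(1) = F OR T = true.
(i) schedule shift > 4h — satisfied.
(ii) tenure ≥ 18 mo. — met.
(a): T AND T → true.
(b) not (hours reduced) — not met.
(2) = T OR F = true.
(a) hourly-paid — not met.
(i) not (non-exempt) — satisfied.
(ii) not employee-requested — holds.
(b): T AND T → true.
(c) < 5 days' notice — fails.
So (3) is satisfied (F OR T OR F).
So Overall is satisfied (T AND T AND T).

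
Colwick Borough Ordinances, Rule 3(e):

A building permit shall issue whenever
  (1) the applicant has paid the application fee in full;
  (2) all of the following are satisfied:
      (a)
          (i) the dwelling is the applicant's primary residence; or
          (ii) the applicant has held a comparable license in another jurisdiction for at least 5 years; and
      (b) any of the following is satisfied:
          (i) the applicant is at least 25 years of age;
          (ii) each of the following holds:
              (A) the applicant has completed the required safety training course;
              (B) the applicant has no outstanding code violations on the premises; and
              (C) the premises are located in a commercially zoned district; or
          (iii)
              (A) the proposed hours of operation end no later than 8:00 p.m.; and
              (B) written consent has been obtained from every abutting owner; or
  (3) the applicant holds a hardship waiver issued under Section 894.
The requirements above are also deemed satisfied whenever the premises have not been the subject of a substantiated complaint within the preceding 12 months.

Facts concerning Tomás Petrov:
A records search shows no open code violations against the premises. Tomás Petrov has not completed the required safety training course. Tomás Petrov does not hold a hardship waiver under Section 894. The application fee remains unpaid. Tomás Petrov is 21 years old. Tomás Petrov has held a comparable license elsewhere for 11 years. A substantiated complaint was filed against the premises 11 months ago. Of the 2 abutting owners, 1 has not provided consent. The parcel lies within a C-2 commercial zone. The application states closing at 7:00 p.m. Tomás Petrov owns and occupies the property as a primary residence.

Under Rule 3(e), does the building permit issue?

(1) fee paid — not satisfied.
(i) primary residence — met.
(ii) prior license ≥ 5 yr — holds.
So (a) is satisfied (T OR T).
(i) age ≥ 25 — not met.
(A) safety training — not satisfied.
(B) no code violations — holds.
(C) commercially zoned — holds.
(ii) = F AND T AND T = false.
(A) closes by 8 p.m. — satisfied.
(B) all abutters consent — not met.
(iii): T AND F → false.
So (b) is not satisfied (F OR F OR F).
(2) = T AND F = false.
(3) hardship waiver — fails.
So Overall is not satisfied (F OR F OR F).
Exception (no complaint in 12 mo.) — not satisfied.
Result: main false OR exception false → false.

No — denied.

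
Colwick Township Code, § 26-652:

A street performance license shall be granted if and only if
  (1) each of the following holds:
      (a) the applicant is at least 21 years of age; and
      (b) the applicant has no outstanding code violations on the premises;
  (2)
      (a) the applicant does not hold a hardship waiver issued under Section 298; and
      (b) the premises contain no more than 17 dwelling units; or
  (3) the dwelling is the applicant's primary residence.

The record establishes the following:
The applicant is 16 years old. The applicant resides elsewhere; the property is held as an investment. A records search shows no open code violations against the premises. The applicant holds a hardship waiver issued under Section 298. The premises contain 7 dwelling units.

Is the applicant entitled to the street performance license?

(a) age ≥ 21 — not met.
(b) no code violations — satisfied.
(1): F AND T → false.
(a) not (hardship waiver) — not satisfied.
(b) ≤ 17 units — satisfied.
So (2) is not satisfied (F AND T).
(3) primary residence — fails.
Overall = F OR F OR F = false.

No — denied.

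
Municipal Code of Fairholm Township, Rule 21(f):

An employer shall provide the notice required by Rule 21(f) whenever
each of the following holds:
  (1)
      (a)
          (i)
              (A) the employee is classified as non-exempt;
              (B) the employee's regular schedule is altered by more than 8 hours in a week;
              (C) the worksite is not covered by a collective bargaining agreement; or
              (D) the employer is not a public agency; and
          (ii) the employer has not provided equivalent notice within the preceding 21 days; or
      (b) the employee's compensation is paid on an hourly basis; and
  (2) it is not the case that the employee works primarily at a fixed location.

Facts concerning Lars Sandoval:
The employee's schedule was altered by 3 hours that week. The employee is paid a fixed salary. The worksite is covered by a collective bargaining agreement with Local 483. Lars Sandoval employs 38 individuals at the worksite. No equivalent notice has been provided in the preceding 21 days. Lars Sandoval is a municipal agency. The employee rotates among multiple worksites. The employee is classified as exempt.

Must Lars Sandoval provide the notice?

(A) non-exempt — not satisfied.
(B) schedule shift > 8h — not met.
(C) no CBA — not satisfied.
(D) not (public agency) — not met.
(i): F OR F OR F OR F → false.
(ii) no recent notice — satisfied.
(a): F AND T → false.
(b) hourly-paid — not satisfied.
(1): F OR F → false.
(2) not (fixed location) — satisfied.
Overall = F AND T = false.

No — not required.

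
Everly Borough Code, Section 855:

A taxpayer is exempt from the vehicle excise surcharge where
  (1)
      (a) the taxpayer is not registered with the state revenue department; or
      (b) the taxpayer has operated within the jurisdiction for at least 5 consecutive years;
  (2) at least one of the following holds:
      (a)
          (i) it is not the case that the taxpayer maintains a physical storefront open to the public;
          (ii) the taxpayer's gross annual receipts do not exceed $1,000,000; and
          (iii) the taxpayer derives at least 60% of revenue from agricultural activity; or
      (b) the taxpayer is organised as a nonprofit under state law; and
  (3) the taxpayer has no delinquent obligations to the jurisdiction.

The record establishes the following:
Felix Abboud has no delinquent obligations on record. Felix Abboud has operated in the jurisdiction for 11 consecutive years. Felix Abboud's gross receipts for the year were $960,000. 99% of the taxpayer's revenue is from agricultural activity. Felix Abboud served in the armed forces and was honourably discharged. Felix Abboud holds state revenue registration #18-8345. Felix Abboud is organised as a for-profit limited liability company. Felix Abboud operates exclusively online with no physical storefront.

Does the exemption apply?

Yes — exempt.

(a) not (state-registered) — not met.
(b) ≥ 5 yrs in jurisdiction — met.
(1): F OR T → true.
(i) not (has storefront) — met.
(ii) receipts ≤ $1,000,000 — holds.
(iii) ≥60% agricultural — holds.
(a) = T AND T AND T = true.
(b) nonprofit — not satisfied.
(2) = T OR F = true.
(3) no delinquency — met.
Overall = T AND T AND T = true.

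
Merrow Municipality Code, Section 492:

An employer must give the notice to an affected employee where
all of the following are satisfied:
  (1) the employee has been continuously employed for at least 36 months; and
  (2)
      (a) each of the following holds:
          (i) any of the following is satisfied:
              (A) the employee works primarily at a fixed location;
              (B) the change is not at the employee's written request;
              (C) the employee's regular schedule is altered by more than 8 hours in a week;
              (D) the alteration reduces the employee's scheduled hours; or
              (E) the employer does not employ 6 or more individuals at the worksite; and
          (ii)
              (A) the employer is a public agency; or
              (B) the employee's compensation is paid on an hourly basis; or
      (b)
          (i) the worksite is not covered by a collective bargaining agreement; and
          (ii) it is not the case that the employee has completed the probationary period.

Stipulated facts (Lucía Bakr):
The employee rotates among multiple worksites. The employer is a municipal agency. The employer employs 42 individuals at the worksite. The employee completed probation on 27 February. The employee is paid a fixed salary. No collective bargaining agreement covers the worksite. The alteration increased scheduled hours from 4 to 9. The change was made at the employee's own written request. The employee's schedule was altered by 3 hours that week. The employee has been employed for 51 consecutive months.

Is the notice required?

(1) tenure ≥ 36 mo. — satisfied.
(A) fixed location — not met.
(B) not employee-requested — not satisfied.
(C) schedule shift > 8h — not satisfied.
(D) hours reduced — not met.
(E) not (≥ 6 at site) — fails.
(i): F OR F OR F OR F OR F → false.
(A) public agency — satisfied.
(B) hourly-paid — not met.
So (ii) is satisfied (T OR F).
So (a) is not satisfied (F AND T).
(i) no CBA — holds.
(ii) not (past probation) — not met.
So (b) is not satisfied (T AND F).
So (2) is not satisfied (F OR F).
Overall: T AND F → false.

No — not required.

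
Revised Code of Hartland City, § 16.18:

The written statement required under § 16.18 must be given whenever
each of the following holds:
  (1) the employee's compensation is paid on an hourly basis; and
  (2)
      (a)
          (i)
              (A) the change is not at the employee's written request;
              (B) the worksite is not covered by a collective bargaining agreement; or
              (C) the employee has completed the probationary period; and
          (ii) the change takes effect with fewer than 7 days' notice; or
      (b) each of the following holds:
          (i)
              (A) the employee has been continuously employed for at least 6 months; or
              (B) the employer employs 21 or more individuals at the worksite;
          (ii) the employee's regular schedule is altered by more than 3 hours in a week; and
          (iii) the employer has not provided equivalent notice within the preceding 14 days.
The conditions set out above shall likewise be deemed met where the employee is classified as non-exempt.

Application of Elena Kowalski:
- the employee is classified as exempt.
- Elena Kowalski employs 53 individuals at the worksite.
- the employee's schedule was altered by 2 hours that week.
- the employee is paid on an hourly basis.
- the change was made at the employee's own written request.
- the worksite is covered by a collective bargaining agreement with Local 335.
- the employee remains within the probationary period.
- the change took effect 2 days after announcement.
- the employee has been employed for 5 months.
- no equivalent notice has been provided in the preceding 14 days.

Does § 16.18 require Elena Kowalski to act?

(1) hourly-paid — met.
(A) not employee-requested — fails.
(B) no CBA — not satisfied.
(C) past probation — not satisfied.
(i) = F OR F OR F = false.
(ii) < 7 days' notice — satisfied.
(a): F AND T → false.
(A) tenure ≥ 6 mo. — not satisfied.
(B) ≥ 21 at site — holds.
(i): F OR T → true.
(ii) schedule shift > 3h — not met.
(iii) no recent notice — satisfied.
So (b) is not satisfied (T AND F AND T).
(2) = F OR F = false.
Overall = T AND F = false.
Exception (non-exempt) — not satisfied.
Result: main false OR exception false → false.

No — not required.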